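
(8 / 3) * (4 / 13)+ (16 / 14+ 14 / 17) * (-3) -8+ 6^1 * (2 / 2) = -32852 / 4641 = -7.08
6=6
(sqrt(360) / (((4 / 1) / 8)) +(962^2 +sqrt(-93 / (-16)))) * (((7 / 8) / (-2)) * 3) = -4858581 / 4- 63 * sqrt(10) / 4- 21 * sqrt(93) / 64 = -1214698.22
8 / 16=1 / 2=0.50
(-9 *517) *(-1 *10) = 46530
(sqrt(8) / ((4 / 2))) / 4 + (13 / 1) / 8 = sqrt(2) / 4 + 13 / 8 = 1.98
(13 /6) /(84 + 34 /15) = 65 /2588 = 0.03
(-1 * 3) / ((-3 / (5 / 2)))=5 / 2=2.50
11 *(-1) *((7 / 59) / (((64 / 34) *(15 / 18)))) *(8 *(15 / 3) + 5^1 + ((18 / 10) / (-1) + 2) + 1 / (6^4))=-383407409 / 10195200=-37.61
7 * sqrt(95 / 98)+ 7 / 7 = 1+ sqrt(190) / 2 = 7.89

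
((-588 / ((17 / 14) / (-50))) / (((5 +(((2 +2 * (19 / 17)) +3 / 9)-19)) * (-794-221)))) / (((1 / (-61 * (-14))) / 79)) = 2380200480 / 13949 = 170635.92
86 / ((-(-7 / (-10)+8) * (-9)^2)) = -0.12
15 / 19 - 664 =-12601 / 19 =-663.21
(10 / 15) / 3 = 2 / 9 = 0.22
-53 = -53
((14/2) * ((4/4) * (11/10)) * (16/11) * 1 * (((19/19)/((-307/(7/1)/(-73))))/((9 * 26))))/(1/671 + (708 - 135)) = 2400167/17262850995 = 0.00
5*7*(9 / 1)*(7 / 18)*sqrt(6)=245*sqrt(6) / 2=300.06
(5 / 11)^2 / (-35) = -0.01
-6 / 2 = -3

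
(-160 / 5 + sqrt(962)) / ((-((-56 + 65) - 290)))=-32 / 281 + sqrt(962) / 281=-0.00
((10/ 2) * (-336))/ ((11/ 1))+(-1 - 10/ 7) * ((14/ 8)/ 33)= -20177/ 132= -152.86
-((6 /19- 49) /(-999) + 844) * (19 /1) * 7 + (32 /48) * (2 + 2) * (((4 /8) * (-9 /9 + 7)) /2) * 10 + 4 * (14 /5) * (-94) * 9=-121693.68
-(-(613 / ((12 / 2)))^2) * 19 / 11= 7139611 / 396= 18029.32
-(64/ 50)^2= -1024/ 625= -1.64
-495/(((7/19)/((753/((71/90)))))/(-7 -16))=14659667550/497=29496312.98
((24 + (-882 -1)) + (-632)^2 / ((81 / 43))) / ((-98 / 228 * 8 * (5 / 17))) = -5525125919 / 26460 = -208810.50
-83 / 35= -2.37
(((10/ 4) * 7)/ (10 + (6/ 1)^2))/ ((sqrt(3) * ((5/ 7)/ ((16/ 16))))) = 0.31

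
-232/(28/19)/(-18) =551/63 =8.75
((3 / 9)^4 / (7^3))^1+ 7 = 194482 / 27783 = 7.00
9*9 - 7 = 74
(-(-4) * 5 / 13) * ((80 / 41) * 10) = 16000 / 533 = 30.02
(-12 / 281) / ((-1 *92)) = 3 / 6463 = 0.00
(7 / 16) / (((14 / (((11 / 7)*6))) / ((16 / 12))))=11 / 28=0.39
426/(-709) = -0.60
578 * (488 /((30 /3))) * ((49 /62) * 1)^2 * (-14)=-1185162412 /4805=-246651.91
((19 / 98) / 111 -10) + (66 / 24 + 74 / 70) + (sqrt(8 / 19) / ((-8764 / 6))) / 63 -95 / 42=-919519 / 108780 -sqrt(38) / 874209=-8.45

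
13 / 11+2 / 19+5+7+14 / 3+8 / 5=61301 / 3135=19.55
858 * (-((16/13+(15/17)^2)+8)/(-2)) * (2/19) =2481930/5491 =452.00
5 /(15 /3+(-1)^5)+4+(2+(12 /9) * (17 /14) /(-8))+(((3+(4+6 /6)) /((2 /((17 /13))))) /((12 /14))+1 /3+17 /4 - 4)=4999 /364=13.73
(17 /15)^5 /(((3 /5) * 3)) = 1419857 /1366875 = 1.04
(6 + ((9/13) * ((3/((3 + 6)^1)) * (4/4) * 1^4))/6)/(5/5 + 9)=157/260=0.60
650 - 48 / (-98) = 31874 / 49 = 650.49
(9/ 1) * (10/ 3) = 30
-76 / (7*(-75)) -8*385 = -3079.86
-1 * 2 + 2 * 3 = 4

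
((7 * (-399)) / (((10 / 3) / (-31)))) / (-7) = -37107 / 10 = -3710.70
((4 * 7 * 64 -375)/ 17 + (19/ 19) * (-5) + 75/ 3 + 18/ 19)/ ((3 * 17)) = 33689/ 16473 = 2.05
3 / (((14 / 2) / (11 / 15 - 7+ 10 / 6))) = -1.97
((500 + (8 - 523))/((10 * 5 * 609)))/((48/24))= -1/4060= -0.00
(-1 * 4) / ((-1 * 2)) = 2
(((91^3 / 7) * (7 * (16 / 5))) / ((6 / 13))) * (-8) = -626971072 / 15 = -41798071.47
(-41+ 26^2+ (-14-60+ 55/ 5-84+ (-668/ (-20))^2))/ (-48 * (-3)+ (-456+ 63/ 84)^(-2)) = 132936767649/ 11937748000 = 11.14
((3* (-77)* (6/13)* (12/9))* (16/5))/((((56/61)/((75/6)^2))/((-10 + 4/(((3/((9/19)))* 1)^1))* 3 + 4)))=460977000/247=1866303.64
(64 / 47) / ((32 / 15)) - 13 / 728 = 1633 / 2632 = 0.62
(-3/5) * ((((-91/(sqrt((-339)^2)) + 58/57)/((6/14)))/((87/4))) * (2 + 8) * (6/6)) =-270200/560367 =-0.48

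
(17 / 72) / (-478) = -17 / 34416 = -0.00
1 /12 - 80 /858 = -17 /1716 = -0.01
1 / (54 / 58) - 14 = -349 / 27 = -12.93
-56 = -56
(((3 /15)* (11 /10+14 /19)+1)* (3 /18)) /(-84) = -433 /159600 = -0.00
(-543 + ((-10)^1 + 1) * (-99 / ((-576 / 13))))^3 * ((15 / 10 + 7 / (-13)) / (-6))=390064969394325 / 13631488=28614995.62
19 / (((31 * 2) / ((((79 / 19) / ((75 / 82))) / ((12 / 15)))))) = 3239 / 1860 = 1.74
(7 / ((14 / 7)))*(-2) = -7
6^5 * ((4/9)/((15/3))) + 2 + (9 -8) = 3471/5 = 694.20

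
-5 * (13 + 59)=-360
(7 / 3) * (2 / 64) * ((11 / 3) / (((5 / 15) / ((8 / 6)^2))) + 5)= 1547 / 864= 1.79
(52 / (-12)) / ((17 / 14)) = -182 / 51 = -3.57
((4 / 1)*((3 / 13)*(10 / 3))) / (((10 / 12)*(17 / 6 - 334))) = -288 / 25831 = -0.01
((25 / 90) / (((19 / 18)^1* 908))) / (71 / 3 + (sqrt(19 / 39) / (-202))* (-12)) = 141232845 / 11532963397412 - 4545* sqrt(741) / 5766481698706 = 0.00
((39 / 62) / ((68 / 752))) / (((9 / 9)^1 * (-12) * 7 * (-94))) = 13 / 14756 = 0.00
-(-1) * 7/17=7/17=0.41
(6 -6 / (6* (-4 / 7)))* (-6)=-93 / 2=-46.50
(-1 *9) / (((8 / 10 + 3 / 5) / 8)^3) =-576000 / 343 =-1679.30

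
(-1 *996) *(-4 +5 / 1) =-996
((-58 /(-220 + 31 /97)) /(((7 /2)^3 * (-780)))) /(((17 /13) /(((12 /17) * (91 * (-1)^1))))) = 585104 /1508783745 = 0.00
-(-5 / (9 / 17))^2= -7225 / 81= -89.20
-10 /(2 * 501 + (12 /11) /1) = -55 /5517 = -0.01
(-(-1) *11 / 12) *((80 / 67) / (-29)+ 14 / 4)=147851 / 46632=3.17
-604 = -604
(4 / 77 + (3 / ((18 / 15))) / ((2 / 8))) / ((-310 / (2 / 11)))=-774 / 131285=-0.01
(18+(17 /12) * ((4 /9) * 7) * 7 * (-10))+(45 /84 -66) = -269123 /756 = -355.98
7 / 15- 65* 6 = -5843 / 15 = -389.53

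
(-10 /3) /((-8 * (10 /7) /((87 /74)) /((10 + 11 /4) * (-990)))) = -5124735 /1184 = -4328.32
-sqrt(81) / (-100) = 9 / 100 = 0.09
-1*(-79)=79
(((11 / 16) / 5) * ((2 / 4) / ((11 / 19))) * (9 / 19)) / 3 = 3 / 160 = 0.02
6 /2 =3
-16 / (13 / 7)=-8.62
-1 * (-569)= 569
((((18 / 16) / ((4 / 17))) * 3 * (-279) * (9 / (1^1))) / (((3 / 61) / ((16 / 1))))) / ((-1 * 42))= 7811721 / 28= 278990.04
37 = 37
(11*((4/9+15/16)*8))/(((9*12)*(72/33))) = 0.52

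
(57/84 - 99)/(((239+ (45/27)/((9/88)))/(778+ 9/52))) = -299.70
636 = 636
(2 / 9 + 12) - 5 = 65 / 9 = 7.22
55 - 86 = -31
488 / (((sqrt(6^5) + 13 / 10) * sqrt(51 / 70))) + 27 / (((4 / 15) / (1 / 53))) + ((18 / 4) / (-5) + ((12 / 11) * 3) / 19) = -63440 * sqrt(3570) / 39648981 + 261999 / 221540 + 3513600 * sqrt(595) / 13216327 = 7.57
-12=-12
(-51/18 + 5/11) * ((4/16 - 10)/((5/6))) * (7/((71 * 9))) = 14287/46860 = 0.30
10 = 10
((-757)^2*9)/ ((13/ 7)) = 36102087/ 13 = 2777083.62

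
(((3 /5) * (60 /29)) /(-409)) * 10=-360 /11861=-0.03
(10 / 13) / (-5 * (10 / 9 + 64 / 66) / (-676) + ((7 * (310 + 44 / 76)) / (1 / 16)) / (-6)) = -489060 / 3685896439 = -0.00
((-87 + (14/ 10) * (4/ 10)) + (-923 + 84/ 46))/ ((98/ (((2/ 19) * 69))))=-74.68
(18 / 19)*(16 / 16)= 18 / 19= 0.95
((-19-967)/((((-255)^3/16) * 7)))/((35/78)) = 24128/79655625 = 0.00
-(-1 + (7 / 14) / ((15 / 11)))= 19 / 30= 0.63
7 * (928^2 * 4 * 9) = 217018368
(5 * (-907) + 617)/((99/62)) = -80972/33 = -2453.70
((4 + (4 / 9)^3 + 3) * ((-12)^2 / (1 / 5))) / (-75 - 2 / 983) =-406332880 / 5971887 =-68.04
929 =929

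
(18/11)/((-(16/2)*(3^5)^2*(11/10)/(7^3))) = -1715/1587762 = -0.00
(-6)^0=1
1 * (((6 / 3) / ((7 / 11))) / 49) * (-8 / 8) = -22 / 343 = -0.06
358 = 358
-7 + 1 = -6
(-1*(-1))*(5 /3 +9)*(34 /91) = 1088 /273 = 3.99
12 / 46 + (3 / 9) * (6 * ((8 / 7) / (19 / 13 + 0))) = 5582 / 3059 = 1.82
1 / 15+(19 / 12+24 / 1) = 513 / 20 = 25.65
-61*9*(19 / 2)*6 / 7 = -31293 / 7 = -4470.43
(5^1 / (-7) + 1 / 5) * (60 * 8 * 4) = -6912 / 7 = -987.43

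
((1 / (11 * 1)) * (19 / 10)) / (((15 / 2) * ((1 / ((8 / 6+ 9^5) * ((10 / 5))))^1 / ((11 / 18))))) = 3365869 / 2025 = 1662.16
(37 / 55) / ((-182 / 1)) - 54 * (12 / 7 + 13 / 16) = -5463463 / 40040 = -136.45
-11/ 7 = -1.57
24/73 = 0.33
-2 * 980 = -1960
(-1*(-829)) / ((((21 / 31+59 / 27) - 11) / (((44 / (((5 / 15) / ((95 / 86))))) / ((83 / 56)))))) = -34804669680 / 3472637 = -10022.55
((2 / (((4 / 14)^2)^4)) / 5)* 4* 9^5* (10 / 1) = 340405734249 / 16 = 21275358390.56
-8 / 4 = -2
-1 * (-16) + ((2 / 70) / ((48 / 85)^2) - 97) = -1304923 / 16128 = -80.91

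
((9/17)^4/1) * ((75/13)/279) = 54675/33658963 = 0.00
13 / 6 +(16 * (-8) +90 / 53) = -39475 / 318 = -124.14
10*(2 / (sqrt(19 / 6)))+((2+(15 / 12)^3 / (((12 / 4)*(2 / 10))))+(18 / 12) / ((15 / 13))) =17.79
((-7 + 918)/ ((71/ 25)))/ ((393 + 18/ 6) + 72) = 22775/ 33228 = 0.69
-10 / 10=-1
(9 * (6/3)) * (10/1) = 180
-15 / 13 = -1.15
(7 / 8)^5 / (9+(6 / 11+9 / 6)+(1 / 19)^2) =9534371 / 205373440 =0.05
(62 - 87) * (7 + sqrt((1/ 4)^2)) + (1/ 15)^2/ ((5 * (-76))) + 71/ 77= -296797238/ 1645875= -180.33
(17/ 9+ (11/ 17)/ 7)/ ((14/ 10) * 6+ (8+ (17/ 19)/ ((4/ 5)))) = 806360/ 7129647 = 0.11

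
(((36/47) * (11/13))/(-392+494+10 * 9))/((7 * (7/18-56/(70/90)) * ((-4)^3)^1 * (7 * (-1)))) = -297/19758781952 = -0.00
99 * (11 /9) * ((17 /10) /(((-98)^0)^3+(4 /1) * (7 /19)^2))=742577 /5570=133.32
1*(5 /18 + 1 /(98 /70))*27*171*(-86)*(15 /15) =-2757375 /7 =-393910.71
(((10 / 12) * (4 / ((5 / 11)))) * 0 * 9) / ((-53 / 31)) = 0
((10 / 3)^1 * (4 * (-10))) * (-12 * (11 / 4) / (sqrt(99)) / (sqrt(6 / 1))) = 200 * sqrt(66) / 9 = 180.53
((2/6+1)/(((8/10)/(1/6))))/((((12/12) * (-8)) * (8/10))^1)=-25/576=-0.04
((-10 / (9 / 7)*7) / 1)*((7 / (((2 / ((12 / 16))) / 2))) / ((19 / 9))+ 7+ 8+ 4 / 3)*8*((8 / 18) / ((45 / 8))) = -26913152 / 41553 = -647.68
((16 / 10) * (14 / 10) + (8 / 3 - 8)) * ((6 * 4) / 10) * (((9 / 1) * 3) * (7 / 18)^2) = -11368 / 375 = -30.31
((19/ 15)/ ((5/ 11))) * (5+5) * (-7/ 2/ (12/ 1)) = -1463/ 180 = -8.13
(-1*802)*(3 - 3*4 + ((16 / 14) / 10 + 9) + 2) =-1695.66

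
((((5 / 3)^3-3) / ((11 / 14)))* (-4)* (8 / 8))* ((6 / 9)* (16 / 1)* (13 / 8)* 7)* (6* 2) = -326144 / 27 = -12079.41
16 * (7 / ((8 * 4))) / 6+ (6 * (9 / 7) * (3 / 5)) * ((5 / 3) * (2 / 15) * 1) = 677 / 420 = 1.61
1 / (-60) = -1 / 60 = -0.02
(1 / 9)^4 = 1 / 6561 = 0.00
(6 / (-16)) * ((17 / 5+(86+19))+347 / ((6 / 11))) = -22337 / 80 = -279.21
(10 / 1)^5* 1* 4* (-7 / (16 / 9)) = -1575000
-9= -9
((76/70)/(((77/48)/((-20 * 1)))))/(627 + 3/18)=-43776/2028257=-0.02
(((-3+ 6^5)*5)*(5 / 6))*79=5117225 / 2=2558612.50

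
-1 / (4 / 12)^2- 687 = -696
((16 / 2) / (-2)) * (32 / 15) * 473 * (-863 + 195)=40443392 / 15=2696226.13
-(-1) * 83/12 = 6.92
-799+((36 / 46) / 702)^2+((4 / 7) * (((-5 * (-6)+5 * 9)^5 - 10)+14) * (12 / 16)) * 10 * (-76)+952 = -772935269007.00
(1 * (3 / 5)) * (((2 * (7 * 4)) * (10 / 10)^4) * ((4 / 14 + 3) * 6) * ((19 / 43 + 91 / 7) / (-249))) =-638112 / 17845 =-35.76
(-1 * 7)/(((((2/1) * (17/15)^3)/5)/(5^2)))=-2953125/9826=-300.54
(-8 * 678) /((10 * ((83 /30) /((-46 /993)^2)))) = -3825728 /9093563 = -0.42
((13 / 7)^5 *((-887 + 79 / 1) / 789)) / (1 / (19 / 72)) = -712511267 / 119346507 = -5.97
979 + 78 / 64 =31367 / 32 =980.22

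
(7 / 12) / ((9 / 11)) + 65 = 7097 / 108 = 65.71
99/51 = 33/17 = 1.94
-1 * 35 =-35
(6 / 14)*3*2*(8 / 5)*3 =432 / 35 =12.34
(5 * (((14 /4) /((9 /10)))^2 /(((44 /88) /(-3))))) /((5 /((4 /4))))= -90.74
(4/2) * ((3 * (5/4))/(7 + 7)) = 15/28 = 0.54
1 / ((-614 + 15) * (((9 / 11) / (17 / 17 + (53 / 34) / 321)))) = -120637 / 58837374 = -0.00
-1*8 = -8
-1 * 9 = -9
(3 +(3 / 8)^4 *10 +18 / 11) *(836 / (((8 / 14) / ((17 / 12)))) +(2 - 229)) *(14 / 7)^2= 803958247 / 22528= 35687.07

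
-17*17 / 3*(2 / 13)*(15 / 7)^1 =-2890 / 91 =-31.76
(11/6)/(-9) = -11/54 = -0.20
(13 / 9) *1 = 13 / 9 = 1.44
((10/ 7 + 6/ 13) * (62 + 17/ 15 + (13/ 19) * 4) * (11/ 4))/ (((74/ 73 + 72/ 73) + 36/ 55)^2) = 5372175545/ 110566092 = 48.59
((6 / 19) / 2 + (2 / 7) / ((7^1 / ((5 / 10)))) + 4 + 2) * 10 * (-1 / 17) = -3.63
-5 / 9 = -0.56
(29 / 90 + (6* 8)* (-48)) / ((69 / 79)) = -16379149 / 6210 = -2637.54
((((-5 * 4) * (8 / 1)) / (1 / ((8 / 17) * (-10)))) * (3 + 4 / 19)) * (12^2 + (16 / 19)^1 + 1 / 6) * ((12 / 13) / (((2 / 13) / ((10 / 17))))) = 129074048000 / 104329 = 1237182.84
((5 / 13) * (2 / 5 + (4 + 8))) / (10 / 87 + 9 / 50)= 269700 / 16679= 16.17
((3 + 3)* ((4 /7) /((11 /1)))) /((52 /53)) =318 /1001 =0.32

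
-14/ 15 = -0.93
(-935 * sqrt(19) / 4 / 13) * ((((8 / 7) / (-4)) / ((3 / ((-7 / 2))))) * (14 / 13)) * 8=-26180 * sqrt(19) / 507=-225.08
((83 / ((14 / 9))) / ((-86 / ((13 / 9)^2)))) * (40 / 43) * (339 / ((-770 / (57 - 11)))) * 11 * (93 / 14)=1130141363 / 634207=1781.98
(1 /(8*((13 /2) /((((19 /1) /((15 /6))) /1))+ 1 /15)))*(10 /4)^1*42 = 29925 /2102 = 14.24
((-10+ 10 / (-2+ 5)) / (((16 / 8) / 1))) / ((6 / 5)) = -2.78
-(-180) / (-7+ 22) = 12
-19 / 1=-19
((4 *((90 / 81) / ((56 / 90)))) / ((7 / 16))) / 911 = 800 / 44639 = 0.02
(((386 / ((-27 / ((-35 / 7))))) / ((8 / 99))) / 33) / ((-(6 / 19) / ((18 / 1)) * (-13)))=18335 / 156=117.53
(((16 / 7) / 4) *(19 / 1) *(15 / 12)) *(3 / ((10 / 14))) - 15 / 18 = 337 / 6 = 56.17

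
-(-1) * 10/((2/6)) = 30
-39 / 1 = -39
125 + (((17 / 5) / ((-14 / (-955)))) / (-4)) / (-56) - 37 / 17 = 6603167 / 53312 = 123.86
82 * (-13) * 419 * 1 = -446654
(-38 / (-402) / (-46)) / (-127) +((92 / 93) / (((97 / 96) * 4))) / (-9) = -287909305 / 10592837082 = -0.03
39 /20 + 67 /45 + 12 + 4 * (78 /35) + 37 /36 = 533 /21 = 25.38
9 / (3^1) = 3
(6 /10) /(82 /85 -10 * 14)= -51 /11818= -0.00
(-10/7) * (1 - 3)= 20/7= 2.86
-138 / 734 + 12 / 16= 825 / 1468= 0.56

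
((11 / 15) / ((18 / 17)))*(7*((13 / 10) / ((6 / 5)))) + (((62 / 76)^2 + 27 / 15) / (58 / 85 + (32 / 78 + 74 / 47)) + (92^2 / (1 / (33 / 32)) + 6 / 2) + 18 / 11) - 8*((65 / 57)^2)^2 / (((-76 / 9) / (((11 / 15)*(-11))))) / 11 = 160218117851510814521 / 18335498436493920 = 8738.14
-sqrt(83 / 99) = -sqrt(913) / 33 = -0.92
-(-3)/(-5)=-3/5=-0.60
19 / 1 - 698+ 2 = -677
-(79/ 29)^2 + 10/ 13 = -72723/ 10933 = -6.65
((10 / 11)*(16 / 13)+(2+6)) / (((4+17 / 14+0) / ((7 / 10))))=63896 / 52195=1.22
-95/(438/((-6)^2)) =-570/73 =-7.81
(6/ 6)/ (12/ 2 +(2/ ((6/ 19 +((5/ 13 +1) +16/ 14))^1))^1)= 2458/ 16477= 0.15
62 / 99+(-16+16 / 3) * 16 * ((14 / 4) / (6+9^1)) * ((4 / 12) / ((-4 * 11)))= 1378 / 1485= 0.93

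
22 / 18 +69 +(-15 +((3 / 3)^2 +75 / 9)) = 64.56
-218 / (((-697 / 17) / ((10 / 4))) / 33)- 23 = 17042 / 41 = 415.66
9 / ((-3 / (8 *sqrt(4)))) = -48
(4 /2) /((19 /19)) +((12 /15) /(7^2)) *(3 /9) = 2.01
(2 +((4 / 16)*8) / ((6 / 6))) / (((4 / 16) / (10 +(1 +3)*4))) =416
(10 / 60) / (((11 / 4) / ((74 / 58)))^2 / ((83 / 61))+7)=909016 / 56800935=0.02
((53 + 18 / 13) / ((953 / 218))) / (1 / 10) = 1541260 / 12389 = 124.41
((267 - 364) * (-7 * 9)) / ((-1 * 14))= -873 / 2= -436.50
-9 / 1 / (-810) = 1 / 90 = 0.01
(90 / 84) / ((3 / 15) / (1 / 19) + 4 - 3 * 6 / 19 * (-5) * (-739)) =-475 / 1548442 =-0.00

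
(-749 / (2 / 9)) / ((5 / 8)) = -26964 / 5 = -5392.80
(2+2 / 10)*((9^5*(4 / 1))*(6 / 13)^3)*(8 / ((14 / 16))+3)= 9540428832 / 15379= 620354.30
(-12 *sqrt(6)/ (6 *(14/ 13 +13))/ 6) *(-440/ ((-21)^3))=-5720 *sqrt(6)/ 5084289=-0.00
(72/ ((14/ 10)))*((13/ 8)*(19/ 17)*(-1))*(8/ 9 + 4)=-54340/ 119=-456.64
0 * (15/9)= 0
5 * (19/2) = 95/2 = 47.50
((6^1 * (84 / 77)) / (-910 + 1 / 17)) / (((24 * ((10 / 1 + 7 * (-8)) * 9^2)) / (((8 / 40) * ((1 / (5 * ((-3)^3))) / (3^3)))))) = -17 / 3851625536550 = -0.00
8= 8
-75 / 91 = -0.82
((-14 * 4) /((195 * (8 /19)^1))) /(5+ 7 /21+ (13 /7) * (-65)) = 931 /157495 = 0.01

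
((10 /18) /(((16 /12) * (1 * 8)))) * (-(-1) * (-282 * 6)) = -705 /8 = -88.12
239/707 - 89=-62684/707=-88.66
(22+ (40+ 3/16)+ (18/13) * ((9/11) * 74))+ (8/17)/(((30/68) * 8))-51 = 3265651/34320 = 95.15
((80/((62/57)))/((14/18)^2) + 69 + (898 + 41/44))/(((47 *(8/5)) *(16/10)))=1820465275/201042688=9.06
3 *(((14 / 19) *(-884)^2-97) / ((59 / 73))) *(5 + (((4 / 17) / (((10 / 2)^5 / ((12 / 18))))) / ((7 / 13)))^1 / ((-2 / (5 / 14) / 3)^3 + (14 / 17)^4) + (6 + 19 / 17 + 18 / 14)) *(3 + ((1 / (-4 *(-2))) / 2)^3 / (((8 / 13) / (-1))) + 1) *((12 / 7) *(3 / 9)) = 45190476262173195771134847 / 690330282147430400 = 65462109.12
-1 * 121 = -121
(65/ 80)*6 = 39/ 8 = 4.88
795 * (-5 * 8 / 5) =-6360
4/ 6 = 2/ 3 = 0.67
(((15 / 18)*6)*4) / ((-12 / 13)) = -65 / 3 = -21.67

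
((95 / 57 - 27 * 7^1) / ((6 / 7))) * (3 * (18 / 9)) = -3934 / 3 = -1311.33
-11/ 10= -1.10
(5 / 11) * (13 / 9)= 65 / 99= 0.66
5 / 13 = 0.38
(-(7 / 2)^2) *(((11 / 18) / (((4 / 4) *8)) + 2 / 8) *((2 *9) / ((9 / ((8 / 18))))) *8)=-2303 / 81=-28.43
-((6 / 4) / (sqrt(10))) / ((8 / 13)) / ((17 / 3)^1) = -117 * sqrt(10) / 2720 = -0.14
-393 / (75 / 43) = -5633 / 25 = -225.32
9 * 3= 27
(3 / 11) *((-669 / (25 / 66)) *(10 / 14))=-12042 / 35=-344.06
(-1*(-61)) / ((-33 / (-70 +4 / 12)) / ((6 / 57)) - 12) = -122 / 15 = -8.13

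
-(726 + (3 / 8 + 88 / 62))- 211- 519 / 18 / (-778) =-271691381 / 289416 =-938.76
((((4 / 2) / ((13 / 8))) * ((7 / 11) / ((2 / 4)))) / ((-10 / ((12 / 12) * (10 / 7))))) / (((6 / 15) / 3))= -240 / 143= -1.68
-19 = -19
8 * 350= 2800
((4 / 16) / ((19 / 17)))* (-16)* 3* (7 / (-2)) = 714 / 19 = 37.58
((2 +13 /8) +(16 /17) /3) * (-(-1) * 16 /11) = 3214 /561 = 5.73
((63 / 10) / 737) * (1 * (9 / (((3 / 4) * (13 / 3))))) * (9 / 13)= 10206 / 622765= 0.02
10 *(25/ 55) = 50/ 11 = 4.55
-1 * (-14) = 14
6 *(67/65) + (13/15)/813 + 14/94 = 47200154/7451145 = 6.33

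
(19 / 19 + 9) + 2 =12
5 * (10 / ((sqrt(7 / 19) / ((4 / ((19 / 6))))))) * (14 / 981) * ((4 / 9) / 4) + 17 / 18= 800 * sqrt(133) / 55917 + 17 / 18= 1.11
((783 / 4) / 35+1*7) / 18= 1763 / 2520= 0.70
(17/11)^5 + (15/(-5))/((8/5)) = 8943091/1288408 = 6.94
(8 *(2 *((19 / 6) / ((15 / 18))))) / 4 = 76 / 5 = 15.20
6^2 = 36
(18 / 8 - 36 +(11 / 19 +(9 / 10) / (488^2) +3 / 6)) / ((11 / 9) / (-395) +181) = -1051056162099 / 5822828461568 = -0.18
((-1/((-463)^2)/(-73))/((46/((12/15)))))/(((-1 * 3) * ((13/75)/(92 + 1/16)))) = -7365/37432257304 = -0.00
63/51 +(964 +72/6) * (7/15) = 116459/255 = 456.70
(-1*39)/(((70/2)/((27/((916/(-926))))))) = 30.41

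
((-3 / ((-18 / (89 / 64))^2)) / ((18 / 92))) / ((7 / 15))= -910915 / 4644864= -0.20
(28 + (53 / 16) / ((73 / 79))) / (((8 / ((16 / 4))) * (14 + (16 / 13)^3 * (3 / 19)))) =1539941013 / 1393867840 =1.10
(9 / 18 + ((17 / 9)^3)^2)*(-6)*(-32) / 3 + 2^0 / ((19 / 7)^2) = 563839641217 / 191850201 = 2938.96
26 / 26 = 1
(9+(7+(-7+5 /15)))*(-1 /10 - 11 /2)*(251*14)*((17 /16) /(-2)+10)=-8695393 /5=-1739078.60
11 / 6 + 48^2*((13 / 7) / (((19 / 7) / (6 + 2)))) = 1437905 / 114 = 12613.20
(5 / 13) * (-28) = -140 / 13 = -10.77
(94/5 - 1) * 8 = 712/5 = 142.40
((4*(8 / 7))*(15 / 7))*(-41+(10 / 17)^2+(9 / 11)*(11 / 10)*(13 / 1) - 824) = -118321776 / 14161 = -8355.47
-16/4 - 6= -10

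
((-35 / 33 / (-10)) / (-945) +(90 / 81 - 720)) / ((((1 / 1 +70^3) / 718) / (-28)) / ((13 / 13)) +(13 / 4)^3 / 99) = 515088685216 / 11976107895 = 43.01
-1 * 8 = -8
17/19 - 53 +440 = 7370/19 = 387.89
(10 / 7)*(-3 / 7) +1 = 19 / 49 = 0.39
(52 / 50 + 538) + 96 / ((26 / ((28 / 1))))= 208788 / 325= 642.42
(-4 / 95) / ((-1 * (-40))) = -1 / 950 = -0.00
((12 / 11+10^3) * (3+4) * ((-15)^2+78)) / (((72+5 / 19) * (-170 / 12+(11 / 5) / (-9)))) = -39939532920 / 19588591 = -2038.92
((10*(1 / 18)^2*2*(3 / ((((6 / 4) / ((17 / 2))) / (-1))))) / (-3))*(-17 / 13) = -1445 / 3159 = -0.46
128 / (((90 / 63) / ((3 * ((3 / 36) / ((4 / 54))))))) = 1512 / 5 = 302.40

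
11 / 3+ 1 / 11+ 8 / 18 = 4.20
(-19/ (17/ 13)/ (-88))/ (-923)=-19/ 106216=-0.00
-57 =-57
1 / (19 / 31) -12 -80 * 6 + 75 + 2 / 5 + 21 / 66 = -866619 / 2090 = -414.65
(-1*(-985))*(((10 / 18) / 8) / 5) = 985 / 72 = 13.68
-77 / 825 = -7 / 75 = -0.09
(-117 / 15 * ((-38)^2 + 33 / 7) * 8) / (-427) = 3163992 / 14945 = 211.71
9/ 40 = 0.22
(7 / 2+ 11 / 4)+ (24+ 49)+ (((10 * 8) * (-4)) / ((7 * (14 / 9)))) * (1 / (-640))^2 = 9941111 / 125440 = 79.25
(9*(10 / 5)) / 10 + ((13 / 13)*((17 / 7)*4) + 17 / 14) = 891 / 70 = 12.73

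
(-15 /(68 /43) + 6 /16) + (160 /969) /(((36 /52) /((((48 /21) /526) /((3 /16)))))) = -3508327541 /385328664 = -9.10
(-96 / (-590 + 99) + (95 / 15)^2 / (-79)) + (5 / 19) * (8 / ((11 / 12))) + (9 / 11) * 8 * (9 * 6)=25933577597 / 72962109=355.44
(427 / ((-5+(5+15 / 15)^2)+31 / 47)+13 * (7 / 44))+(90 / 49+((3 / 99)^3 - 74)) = -56.61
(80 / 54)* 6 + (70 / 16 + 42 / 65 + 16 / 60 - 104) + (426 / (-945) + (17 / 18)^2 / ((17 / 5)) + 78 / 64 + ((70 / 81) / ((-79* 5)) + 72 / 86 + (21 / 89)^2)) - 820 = -28811181386226223 / 31733790772320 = -907.90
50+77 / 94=4777 / 94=50.82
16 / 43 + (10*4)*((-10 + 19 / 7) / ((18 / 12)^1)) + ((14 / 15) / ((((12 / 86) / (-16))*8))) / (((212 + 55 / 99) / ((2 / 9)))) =-5024971684 / 25911585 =-193.93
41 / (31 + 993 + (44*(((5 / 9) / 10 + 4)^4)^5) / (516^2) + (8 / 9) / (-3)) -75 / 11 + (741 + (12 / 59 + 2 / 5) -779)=-494062644346594586159868820537864217840453 / 11174148379978083615353375907068432523005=-44.21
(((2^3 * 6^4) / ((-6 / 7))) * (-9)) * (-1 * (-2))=217728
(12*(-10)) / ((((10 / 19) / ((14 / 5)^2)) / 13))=-580944 / 25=-23237.76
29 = 29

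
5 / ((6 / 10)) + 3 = 34 / 3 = 11.33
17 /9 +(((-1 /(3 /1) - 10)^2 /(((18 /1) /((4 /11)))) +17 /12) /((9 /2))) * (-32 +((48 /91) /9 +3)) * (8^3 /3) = -25750164079 /6567561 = -3920.81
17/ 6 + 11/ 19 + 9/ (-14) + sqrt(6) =sqrt(6) + 1105/ 399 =5.22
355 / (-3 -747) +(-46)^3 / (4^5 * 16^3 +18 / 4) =-624792607 / 1258292550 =-0.50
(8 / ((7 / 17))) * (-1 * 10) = -1360 / 7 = -194.29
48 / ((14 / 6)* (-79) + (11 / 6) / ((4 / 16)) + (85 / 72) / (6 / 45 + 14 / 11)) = -267264 / 980861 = -0.27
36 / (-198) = -2 / 11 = -0.18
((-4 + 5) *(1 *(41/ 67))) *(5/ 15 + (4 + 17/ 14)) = 9553/ 2814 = 3.39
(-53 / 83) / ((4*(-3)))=53 / 996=0.05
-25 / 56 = -0.45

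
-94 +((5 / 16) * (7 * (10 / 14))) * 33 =-679 / 16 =-42.44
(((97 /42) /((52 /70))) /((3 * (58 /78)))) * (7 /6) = 3395 /2088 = 1.63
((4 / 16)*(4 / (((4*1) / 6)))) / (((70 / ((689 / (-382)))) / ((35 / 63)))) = -689 / 32088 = -0.02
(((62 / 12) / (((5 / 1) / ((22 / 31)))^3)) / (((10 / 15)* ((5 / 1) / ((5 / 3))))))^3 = 18863581528 / 46801951927734375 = 0.00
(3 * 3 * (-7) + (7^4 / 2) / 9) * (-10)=-6335 / 9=-703.89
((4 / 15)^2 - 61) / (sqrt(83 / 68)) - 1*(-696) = 696 - 27418*sqrt(1411) / 18675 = 640.85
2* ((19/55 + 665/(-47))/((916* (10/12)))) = -107046/2959825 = -0.04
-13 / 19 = -0.68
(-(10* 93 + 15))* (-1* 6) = 5670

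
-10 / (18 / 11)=-55 / 9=-6.11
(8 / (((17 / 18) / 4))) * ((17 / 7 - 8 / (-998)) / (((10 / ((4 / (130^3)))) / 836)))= 0.01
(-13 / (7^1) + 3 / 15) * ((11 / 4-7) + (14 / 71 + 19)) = -24.77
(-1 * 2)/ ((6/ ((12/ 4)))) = -1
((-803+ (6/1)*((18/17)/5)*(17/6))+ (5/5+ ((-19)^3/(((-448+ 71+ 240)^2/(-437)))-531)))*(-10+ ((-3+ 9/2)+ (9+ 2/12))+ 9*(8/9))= -10137.41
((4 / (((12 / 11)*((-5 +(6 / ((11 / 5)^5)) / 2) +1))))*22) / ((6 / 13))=-19487171 / 439497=-44.34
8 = 8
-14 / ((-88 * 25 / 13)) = 91 / 1100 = 0.08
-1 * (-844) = 844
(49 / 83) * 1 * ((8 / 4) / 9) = 98 / 747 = 0.13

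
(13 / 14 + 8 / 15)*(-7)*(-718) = 110213 / 15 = 7347.53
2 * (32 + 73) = 210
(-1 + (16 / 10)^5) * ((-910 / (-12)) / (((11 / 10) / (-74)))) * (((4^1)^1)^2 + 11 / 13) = -1120920402 / 1375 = -815214.84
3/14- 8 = -109/14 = -7.79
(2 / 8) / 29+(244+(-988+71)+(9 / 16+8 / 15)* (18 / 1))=-757789 / 1160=-653.27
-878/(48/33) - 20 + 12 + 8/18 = -44005/72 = -611.18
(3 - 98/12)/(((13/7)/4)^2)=-23.97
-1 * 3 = -3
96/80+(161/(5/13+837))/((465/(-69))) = 1976657/1687330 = 1.17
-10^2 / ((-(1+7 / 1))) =25 / 2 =12.50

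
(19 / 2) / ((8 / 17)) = 323 / 16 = 20.19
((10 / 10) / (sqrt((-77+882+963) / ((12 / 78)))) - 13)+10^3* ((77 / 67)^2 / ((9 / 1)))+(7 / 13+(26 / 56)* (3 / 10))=sqrt(17) / 442+19769453947 / 147059640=134.44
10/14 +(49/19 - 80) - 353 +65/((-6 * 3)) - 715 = -2749073/2394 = -1148.32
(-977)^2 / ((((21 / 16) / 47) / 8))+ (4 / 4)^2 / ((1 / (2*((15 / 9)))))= 5742446534 / 21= 273449834.95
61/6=10.17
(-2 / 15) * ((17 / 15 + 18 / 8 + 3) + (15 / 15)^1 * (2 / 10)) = -79 / 90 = -0.88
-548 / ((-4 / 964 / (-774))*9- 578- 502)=11357848 / 22384079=0.51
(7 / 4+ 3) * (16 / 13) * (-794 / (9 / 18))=-120688 / 13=-9283.69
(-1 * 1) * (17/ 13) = -17/ 13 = -1.31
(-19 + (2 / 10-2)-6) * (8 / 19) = -1072 / 95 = -11.28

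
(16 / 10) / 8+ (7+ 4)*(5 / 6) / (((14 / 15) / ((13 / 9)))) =18127 / 1260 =14.39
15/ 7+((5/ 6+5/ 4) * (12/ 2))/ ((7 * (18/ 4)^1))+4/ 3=244/ 63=3.87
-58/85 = -0.68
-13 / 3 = -4.33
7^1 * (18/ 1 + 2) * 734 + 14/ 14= 102761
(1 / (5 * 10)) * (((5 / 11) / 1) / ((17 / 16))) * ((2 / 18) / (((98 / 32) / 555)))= 4736 / 27489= 0.17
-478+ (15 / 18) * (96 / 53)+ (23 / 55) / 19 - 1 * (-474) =-2.47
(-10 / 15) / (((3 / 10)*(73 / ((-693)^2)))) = -14619.45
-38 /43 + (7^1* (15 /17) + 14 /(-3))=1373 /2193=0.63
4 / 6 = 2 / 3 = 0.67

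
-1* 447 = -447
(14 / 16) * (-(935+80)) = -7105 / 8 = -888.12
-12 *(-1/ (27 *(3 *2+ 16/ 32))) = 8/ 117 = 0.07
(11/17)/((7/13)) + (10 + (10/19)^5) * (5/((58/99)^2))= 73085178677599/495611023642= 147.46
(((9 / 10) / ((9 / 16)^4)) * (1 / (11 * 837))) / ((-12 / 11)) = -8192 / 9152595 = -0.00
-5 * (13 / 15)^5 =-371293 / 151875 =-2.44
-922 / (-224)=461 / 112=4.12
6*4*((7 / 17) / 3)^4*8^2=1229312 / 2255067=0.55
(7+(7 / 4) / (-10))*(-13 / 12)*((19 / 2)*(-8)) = 22477 / 40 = 561.92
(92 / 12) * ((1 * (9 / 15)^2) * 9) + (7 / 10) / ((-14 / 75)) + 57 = 78.09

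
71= 71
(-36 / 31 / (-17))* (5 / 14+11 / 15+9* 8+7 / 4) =5547 / 1085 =5.11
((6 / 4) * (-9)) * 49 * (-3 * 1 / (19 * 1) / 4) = 3969 / 152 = 26.11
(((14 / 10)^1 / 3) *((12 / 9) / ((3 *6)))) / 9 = 14 / 3645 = 0.00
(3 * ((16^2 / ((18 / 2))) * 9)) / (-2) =-384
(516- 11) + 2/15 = 7577/15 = 505.13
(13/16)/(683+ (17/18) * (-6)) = 39/32512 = 0.00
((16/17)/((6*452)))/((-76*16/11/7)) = -77/3503904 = -0.00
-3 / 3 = -1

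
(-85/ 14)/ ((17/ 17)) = -85/ 14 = -6.07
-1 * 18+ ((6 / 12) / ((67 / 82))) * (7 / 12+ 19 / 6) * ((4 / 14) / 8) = -134457 / 7504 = -17.92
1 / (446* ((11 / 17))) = 17 / 4906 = 0.00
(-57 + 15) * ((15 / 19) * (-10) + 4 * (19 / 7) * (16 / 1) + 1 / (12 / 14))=-133255 / 19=-7013.42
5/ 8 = 0.62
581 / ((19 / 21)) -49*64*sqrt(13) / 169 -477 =3138 / 19 -3136*sqrt(13) / 169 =98.25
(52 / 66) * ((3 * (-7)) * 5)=-910 / 11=-82.73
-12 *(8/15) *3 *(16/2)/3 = -256/5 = -51.20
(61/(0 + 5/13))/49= 793/245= 3.24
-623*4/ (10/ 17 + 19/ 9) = -54468/ 59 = -923.19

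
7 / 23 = 0.30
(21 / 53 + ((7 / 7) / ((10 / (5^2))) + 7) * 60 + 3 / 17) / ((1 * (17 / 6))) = 3084516 / 15317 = 201.38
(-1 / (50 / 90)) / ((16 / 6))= -27 / 40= -0.68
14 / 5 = 2.80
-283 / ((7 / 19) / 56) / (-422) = 21508 / 211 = 101.93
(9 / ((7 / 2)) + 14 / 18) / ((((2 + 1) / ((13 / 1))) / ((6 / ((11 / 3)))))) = 5486 / 231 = 23.75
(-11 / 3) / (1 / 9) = -33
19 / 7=2.71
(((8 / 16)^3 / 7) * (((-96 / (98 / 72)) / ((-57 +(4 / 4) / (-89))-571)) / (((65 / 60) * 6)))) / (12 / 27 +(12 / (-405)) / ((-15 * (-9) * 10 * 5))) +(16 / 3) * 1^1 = 134598707639936 / 25233973081863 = 5.33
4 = 4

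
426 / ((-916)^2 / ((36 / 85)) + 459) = 3834 / 17834071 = 0.00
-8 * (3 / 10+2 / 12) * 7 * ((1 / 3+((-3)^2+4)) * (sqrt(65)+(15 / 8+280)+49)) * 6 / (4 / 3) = -518812 - 1568 * sqrt(65) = -531453.62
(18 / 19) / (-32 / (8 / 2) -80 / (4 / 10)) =-9 / 1976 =-0.00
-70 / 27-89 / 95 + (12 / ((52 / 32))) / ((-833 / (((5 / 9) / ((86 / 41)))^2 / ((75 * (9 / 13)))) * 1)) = -376478059087 / 106667728335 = -3.53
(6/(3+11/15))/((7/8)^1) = 90/49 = 1.84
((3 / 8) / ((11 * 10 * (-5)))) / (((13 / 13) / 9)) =-27 / 4400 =-0.01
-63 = -63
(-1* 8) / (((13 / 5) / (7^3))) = -13720 / 13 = -1055.38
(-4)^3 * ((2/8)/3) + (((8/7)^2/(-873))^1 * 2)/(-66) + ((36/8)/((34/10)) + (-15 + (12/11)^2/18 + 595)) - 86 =258727083611/527953734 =490.06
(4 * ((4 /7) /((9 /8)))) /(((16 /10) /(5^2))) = 2000 /63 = 31.75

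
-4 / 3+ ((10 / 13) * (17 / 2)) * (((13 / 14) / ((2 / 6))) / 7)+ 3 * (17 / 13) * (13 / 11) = 19097 / 3234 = 5.91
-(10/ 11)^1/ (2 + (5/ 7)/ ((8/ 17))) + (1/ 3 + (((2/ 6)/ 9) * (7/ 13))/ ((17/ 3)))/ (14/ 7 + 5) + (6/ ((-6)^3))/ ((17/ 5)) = -26365945/ 120684564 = -0.22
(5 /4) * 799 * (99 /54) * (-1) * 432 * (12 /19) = -9492120 /19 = -499585.26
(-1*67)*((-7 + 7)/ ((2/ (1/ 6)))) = 0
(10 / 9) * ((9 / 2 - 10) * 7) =-385 / 9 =-42.78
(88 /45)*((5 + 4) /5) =88 /25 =3.52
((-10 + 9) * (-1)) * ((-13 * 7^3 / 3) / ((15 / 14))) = -62426 / 45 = -1387.24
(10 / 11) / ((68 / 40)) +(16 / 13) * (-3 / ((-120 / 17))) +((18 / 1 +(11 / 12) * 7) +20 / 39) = 3790511 / 145860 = 25.99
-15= -15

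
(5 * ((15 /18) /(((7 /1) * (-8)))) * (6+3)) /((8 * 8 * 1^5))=-75 /7168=-0.01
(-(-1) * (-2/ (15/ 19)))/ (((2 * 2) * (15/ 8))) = -76/ 225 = -0.34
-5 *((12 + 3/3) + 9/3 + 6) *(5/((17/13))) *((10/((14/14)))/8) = -17875/34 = -525.74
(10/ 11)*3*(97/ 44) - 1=1213/ 242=5.01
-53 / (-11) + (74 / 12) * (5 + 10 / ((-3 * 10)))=3326 / 99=33.60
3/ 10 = 0.30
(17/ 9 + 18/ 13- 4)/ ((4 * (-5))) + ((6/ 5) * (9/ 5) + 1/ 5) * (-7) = -192859/ 11700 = -16.48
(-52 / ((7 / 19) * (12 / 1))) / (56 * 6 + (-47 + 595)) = -19 / 1428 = -0.01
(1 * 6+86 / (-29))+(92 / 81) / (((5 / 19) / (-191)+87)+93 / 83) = 3.05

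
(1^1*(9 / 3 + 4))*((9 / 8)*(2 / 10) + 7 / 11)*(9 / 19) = 23877 / 8360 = 2.86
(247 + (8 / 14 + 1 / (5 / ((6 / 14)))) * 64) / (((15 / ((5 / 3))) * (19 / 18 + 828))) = 20234 / 522305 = 0.04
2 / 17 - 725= -724.88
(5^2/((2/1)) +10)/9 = 5/2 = 2.50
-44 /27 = -1.63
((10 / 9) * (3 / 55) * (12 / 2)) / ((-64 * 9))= -1 / 1584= -0.00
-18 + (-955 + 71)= -902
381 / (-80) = -381 / 80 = -4.76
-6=-6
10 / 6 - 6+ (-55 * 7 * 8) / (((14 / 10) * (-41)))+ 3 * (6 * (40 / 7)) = 131029 / 861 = 152.18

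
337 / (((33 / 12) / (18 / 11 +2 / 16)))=52235 / 242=215.85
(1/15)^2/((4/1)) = 1/900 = 0.00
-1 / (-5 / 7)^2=-49 / 25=-1.96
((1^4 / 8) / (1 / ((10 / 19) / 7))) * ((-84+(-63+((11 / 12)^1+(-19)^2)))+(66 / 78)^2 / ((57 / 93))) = 41630905 / 20499024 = 2.03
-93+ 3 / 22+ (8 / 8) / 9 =-18365 / 198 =-92.75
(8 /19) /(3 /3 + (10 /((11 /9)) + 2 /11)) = 88 /1957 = 0.04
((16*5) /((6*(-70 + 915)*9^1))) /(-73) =-8 /333099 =-0.00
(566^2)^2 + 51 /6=205255933489 /2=102627966744.50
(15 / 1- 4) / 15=11 / 15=0.73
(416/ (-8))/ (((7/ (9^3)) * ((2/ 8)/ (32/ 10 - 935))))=706453488/ 35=20184385.37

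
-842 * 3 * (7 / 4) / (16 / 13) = -114933 / 32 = -3591.66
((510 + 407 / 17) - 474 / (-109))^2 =994908497401 / 3433609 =289755.91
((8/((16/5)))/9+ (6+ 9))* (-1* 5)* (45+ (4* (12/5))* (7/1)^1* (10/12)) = -138875/18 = -7715.28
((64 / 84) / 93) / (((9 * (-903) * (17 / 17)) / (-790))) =0.00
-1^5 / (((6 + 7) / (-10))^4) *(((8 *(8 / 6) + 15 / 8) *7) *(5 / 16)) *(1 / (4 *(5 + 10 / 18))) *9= -7111125 / 1827904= -3.89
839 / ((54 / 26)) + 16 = 11339 / 27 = 419.96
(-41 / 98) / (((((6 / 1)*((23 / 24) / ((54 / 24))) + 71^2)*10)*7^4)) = -0.00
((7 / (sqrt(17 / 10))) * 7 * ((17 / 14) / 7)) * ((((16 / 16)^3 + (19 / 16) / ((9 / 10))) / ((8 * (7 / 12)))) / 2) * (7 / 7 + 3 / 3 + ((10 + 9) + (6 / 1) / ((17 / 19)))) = 26219 * sqrt(170) / 7616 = 44.89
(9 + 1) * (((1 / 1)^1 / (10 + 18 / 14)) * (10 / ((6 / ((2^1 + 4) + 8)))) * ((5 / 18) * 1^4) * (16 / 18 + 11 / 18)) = 6125 / 711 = 8.61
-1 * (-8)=8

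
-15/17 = -0.88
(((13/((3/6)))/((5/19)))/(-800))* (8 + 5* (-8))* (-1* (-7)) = 27.66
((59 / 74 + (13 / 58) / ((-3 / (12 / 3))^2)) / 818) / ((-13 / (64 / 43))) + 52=114809887964 / 2207889567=52.00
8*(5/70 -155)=-1239.43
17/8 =2.12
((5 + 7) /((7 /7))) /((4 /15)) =45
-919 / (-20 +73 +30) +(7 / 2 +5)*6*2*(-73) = -618937 / 83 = -7457.07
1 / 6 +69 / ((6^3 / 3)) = 9 / 8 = 1.12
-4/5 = -0.80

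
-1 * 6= -6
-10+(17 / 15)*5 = -4.33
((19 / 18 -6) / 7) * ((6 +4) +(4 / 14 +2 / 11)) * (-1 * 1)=35867 / 4851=7.39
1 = 1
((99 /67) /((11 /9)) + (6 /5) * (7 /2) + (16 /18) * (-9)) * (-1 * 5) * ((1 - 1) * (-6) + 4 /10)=5.18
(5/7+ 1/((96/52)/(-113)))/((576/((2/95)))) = -10163/4596480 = -0.00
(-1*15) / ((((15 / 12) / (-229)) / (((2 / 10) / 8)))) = 687 / 10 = 68.70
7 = 7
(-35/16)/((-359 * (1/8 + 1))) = 35/6462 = 0.01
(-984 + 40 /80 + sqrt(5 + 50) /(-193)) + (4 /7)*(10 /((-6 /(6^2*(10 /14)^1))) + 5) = -98503 /98 - sqrt(55) /193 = -1005.17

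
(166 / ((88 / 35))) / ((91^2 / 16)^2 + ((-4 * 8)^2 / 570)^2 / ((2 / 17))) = 0.00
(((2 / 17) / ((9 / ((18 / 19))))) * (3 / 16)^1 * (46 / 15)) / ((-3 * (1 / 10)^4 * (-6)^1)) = 11500 / 2907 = 3.96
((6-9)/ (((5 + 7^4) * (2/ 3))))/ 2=-3/ 3208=-0.00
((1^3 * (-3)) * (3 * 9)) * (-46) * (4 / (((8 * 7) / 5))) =9315 / 7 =1330.71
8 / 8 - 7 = -6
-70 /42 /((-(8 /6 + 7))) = 0.20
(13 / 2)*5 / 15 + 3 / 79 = 1045 / 474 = 2.20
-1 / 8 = -0.12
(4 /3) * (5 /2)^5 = 3125 /24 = 130.21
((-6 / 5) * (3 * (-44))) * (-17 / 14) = -6732 / 35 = -192.34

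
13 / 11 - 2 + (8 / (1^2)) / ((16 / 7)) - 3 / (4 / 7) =-113 / 44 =-2.57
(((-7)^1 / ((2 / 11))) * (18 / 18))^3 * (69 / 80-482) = 17572411703 / 640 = 27456893.29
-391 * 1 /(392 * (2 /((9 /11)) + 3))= -0.18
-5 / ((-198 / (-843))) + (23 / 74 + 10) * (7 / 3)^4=9373999 / 32967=284.34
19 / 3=6.33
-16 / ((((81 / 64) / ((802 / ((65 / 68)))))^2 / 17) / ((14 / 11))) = -46389901423280128 / 304922475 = -152136707.61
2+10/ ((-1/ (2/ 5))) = -2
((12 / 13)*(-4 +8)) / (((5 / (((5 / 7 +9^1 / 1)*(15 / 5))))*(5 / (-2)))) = -19584 / 2275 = -8.61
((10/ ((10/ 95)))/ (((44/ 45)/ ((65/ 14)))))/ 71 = 277875/ 43736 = 6.35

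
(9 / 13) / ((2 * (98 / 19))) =0.07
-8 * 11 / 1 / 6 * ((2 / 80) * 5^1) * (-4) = 22 / 3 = 7.33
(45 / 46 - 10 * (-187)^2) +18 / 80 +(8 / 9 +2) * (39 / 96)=-5790827039 / 16560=-349687.62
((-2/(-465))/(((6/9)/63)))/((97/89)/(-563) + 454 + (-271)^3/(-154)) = 486138114/155117549636405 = 0.00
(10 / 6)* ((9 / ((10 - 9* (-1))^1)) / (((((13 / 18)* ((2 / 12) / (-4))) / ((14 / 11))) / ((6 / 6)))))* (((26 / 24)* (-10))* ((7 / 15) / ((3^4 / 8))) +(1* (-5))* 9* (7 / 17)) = 264121760 / 415701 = 635.36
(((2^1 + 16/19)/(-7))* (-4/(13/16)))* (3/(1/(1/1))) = 10368/1729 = 6.00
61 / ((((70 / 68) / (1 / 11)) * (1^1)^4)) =2074 / 385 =5.39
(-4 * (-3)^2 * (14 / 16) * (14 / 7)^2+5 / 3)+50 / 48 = -2959 / 24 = -123.29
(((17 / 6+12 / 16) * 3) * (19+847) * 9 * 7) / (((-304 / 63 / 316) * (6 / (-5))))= 9730010115 / 304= 32006612.22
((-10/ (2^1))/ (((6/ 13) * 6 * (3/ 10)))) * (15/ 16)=-1625/ 288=-5.64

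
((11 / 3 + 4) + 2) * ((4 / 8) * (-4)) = -58 / 3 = -19.33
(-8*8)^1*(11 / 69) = -704 / 69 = -10.20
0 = 0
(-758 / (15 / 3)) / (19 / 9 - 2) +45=-6597 / 5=-1319.40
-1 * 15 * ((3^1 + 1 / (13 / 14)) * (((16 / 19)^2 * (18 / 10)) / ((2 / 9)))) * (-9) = 14836608 / 4693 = 3161.43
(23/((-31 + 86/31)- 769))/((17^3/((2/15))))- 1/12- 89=-324494637497/3642596460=-89.08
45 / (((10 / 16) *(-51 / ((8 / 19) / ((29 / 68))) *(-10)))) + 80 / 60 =12172 / 8265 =1.47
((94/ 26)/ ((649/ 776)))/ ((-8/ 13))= -4559/ 649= -7.02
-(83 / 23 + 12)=-359 / 23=-15.61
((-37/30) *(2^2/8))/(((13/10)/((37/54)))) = -1369/4212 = -0.33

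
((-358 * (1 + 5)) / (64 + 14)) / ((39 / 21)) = -2506 / 169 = -14.83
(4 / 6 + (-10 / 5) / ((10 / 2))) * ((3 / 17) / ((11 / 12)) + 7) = 1076 / 561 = 1.92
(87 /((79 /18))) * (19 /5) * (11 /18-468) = -35206.81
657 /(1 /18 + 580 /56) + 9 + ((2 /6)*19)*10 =266525 /1968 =135.43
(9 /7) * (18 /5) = 162 /35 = 4.63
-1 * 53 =-53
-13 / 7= -1.86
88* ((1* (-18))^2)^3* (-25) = -74826892800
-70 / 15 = -14 / 3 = -4.67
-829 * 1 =-829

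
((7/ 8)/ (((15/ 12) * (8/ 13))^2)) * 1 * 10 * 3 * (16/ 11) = 3549/ 55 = 64.53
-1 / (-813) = 1 / 813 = 0.00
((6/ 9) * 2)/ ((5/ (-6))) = -8/ 5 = -1.60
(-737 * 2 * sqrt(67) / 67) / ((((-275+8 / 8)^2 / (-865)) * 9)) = 9515 * sqrt(67) / 337842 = 0.23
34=34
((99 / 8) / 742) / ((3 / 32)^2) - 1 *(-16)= 6640 / 371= 17.90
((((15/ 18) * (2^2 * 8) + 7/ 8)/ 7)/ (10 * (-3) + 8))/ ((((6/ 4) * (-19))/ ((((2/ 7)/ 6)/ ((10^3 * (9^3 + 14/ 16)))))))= 661/ 1614524373000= 0.00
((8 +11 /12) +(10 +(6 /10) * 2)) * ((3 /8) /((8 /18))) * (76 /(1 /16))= 20639.70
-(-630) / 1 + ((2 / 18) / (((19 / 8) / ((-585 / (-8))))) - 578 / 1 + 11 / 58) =55.61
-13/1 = -13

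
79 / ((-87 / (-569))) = 44951 / 87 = 516.68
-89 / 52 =-1.71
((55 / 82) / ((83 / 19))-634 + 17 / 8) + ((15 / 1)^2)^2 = 1361017015 / 27224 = 49993.28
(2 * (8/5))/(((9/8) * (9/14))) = 1792/405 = 4.42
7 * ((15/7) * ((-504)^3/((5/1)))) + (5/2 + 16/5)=-3840721863/10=-384072186.30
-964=-964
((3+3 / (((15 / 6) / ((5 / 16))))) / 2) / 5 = 27 / 80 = 0.34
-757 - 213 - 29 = -999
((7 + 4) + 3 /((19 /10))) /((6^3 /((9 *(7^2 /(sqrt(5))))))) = 11711 *sqrt(5) /2280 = 11.49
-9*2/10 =-9/5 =-1.80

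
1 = 1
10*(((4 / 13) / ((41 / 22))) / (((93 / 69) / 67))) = 82.07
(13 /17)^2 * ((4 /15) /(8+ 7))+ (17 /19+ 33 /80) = 26046439 /19767600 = 1.32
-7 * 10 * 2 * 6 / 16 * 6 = -315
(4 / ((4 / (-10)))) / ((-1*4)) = 5 / 2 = 2.50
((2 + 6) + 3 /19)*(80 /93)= 400 /57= 7.02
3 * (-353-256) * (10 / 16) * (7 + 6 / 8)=-283185 / 32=-8849.53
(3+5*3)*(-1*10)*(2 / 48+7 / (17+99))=-1065 / 58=-18.36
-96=-96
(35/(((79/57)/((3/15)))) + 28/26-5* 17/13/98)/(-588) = -15641/1517432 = -0.01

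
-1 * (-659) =659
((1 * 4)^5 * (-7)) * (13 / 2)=-46592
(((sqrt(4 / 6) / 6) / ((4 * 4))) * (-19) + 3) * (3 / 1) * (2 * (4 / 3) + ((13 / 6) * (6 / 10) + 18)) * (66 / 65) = 65241 / 325 - 137731 * sqrt(6) / 31200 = 189.93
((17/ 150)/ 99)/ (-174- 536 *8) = -17/ 66260700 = -0.00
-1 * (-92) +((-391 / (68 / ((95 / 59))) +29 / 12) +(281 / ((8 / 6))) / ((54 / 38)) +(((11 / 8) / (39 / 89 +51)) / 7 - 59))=7916838487 / 45377136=174.47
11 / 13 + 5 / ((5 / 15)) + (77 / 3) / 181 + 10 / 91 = 795443 / 49413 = 16.10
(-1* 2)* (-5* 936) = 9360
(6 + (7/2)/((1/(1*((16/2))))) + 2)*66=2376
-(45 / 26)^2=-2025 / 676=-3.00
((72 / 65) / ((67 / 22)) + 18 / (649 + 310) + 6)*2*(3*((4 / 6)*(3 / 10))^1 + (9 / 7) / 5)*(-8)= -87.53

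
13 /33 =0.39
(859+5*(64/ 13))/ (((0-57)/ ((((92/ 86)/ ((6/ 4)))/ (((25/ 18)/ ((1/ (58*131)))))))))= -1056804/ 1008729475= -0.00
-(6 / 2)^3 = -27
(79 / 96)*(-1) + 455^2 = 19874321 / 96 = 207024.18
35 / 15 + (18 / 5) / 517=18149 / 7755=2.34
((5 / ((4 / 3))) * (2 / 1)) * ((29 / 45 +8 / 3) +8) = 509 / 6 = 84.83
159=159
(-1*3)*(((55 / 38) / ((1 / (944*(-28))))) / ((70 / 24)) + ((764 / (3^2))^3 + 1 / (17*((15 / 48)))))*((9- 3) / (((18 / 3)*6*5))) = -59860.34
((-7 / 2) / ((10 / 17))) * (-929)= 110551 / 20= 5527.55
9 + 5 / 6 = 59 / 6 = 9.83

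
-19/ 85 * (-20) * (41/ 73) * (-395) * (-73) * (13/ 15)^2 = 41601716/ 765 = 54381.33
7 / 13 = 0.54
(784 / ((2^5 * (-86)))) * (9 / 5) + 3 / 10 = -0.21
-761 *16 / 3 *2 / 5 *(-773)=18824096 / 15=1254939.73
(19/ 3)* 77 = 1463/ 3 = 487.67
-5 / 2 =-2.50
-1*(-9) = 9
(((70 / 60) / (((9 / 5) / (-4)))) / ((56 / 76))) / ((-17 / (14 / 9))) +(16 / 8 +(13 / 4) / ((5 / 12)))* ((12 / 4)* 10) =1215844 / 4131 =294.32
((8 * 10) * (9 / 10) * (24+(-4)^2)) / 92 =720 / 23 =31.30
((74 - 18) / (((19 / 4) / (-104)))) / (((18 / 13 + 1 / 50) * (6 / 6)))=-15142400 / 17347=-872.91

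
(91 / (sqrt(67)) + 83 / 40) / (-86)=-91*sqrt(67) / 5762-83 / 3440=-0.15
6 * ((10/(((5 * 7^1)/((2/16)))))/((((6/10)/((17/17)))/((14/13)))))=5/13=0.38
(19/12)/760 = 0.00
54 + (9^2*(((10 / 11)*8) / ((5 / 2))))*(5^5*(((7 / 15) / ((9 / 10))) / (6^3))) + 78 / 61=11008828 / 6039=1822.96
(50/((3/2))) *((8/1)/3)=88.89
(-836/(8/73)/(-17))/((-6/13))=-198341/204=-972.26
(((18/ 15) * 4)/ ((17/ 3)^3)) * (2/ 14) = 648/ 171955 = 0.00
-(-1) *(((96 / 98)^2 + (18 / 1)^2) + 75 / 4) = 3300987 / 9604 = 343.71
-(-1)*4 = 4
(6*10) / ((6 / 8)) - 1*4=76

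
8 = 8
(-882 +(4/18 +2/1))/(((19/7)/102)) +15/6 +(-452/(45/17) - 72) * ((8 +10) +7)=-13381609/342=-39127.51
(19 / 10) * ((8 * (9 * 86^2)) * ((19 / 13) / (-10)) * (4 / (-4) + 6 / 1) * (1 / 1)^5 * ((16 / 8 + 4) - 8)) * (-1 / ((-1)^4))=-96118416 / 65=-1478744.86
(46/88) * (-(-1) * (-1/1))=-23/44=-0.52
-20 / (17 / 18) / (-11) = 360 / 187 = 1.93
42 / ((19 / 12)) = 26.53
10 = 10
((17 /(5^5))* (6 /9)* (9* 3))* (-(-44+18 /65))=4.28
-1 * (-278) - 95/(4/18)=-299/2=-149.50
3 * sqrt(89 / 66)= 3.48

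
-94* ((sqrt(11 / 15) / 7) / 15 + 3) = -282-94* sqrt(165) / 1575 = -282.77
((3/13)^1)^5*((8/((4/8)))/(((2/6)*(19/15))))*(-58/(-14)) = 5073840/49381969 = 0.10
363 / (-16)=-22.69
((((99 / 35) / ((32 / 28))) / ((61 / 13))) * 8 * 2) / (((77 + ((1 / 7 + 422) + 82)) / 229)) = 229229 / 68930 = 3.33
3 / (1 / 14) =42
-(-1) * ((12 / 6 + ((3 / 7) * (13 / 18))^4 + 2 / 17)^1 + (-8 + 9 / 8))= -251172877 / 52898832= -4.75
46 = 46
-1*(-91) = 91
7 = 7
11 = 11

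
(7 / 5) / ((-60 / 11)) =-77 / 300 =-0.26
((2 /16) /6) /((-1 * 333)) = -1 /15984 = -0.00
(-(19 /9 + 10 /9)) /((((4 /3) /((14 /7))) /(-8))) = 116 /3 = 38.67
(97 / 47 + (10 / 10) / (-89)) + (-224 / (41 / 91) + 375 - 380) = -85771761 / 171503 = -500.12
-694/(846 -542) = -347/152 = -2.28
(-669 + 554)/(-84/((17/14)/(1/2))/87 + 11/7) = -396865/4051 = -97.97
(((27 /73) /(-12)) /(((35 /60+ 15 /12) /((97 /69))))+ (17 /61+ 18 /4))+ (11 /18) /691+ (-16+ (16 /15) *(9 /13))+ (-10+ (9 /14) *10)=-89752416369923 /6375807047610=-14.08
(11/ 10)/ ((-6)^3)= -11/ 2160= -0.01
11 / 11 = 1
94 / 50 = 47 / 25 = 1.88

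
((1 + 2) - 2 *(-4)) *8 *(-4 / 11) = -32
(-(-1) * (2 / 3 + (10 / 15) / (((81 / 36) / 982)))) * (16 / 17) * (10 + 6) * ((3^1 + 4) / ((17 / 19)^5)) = 34938271918592 / 651714363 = 53609.79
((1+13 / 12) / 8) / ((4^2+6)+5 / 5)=0.01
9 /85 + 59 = 5024 /85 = 59.11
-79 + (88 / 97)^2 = -78.18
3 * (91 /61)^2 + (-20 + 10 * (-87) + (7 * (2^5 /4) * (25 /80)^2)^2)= -3251775703 /3810304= -853.42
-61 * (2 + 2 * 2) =-366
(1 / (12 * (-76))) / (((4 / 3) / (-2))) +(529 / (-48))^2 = 121.46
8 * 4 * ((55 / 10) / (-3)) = -176 / 3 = -58.67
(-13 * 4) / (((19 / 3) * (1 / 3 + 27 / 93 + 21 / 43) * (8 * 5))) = -0.18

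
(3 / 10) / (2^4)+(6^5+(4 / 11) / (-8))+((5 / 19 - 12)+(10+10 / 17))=4419832339 / 568480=7774.82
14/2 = 7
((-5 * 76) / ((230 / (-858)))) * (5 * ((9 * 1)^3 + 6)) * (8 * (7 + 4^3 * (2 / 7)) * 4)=96951254400 / 23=4215271930.43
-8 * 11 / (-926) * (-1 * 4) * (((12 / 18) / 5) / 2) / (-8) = 22 / 6945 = 0.00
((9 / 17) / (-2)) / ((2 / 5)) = -45 / 68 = -0.66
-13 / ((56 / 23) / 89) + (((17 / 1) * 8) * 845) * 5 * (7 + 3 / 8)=237283189 / 56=4237199.80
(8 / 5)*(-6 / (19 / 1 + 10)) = -48 / 145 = -0.33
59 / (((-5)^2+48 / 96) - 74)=-118 / 97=-1.22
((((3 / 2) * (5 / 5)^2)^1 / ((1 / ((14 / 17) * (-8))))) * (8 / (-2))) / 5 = 672 / 85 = 7.91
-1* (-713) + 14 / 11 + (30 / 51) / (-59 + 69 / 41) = 31388264 / 43945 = 714.26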